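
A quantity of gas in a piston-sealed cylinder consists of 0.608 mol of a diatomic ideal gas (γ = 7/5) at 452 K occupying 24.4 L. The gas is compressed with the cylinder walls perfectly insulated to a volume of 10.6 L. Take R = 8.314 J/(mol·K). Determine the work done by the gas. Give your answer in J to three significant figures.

W ≈ -2260 J

Adiabatic: TV^(γ−1) = const with γ = 7/5.
T₂ = T₁ (V₁/V₂)^(γ−1) = 452 × (24.4/10.6)^0.4 = 452 × 1.396 = 630.9 K.
W_by = nCᵥ(T₁ − T₂) = (0.608)(20.79)(452 − 630.9) = -2261 J.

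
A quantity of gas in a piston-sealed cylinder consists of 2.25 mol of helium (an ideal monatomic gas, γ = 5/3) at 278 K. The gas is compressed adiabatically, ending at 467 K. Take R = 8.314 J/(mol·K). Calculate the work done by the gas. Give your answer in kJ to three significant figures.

Adiabatic ⇒ Q = 0, so W_by = −ΔU = nCᵥ(T₁ − T₂).
Cᵥ = 3R/2 = 12.47 J/(mol·K).
W = (2.25)(12.47)(278 − 467) = -5303 J.

W ≈ -5.30 kJ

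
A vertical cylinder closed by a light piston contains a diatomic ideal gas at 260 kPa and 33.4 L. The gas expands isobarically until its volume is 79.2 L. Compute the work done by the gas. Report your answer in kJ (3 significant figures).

W ≈ 11.9 kJ

Isobaric: W = P ΔV.
W = (260 kPa)(79.2 − 33.4 L) = (260)(45.8) = 11908 J.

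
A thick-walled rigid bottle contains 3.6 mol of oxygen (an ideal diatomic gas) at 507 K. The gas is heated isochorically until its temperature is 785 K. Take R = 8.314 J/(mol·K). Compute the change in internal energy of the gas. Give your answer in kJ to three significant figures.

Constant volume ⇒ W = 0, so Q = ΔU = nCᵥΔT with Cᵥ = 5R/2 = 20.79 J/(mol·K).
ΔU = (3.6)(20.79)(785 − 507) = 20802 J.

ΔU ≈ 20.8 kJ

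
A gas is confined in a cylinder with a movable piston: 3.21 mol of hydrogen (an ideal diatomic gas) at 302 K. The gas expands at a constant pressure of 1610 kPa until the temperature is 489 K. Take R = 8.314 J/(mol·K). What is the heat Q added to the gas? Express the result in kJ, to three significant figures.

Isobaric: W = nRΔT = (3.21)(8.314)(187) = 4991 J.
ΔU = nCᵥΔT with Cᵥ = 5R/2: ΔU = (3.21)(20.79)(187) = 12477 J.
Q = ΔU + W = 12477 + 4991 = 17467 J.

Q ≈ 17.5 kJ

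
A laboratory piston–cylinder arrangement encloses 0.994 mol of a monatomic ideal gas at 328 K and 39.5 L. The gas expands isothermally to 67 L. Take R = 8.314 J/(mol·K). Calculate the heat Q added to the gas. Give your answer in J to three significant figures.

Isothermal ⇒ ΔU = 0, so Q = W = nRT ln(V₂/V₁).
Q = (0.994)(8.314)(328) ln(67/39.5) = 2711 × 0.5284 = 1432 J.

Q ≈ 1430 J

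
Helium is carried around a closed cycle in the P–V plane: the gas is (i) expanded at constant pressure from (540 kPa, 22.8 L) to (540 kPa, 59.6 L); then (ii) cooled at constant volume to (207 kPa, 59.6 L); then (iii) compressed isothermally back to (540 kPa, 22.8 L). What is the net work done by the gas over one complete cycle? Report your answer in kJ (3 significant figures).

Leg (i): W = PΔV = (540)(59.6 − 22.8) = 19872 J.
Leg (ii): W = 0.
Leg (iii): W = PᵢVᵢ ln(V_f/Vᵢ) = (12337) ln(22.8/59.6) = -11855 J.
W_net = 19872 − 11855 = 8017 J.

W_net ≈ 8.02 kJ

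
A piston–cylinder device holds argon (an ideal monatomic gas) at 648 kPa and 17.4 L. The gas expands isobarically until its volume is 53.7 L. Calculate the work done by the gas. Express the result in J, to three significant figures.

Isobaric: W = P ΔV.
W = (648 kPa)(53.7 − 17.4 L) = (648)(36.3) = 23522 J.

W ≈ 23500 J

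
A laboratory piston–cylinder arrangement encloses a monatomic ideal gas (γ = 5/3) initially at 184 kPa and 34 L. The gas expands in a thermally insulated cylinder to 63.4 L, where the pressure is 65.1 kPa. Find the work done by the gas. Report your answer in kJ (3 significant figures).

W ≈ 3.19 kJ

Adiabatic: W = (P₁V₁ − P₂V₂)/(γ − 1) with γ = 5/3.
P₁V₁ = 6256 J, P₂V₂ = 4127 J.
W = (6256 − 4127) / 0.6667 = 3193 J.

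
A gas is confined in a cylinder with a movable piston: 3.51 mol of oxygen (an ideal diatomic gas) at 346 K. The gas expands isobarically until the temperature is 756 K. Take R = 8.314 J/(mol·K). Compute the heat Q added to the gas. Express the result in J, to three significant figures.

Isobaric: W = nRΔT = (3.51)(8.314)(410) = 11965 J.
ΔU = nCᵥΔT with Cᵥ = 5R/2: ΔU = (3.51)(20.79)(410) = 29912 J.
Q = ΔU + W = 29912 + 11965 = 41876 J.

Q ≈ 41900 J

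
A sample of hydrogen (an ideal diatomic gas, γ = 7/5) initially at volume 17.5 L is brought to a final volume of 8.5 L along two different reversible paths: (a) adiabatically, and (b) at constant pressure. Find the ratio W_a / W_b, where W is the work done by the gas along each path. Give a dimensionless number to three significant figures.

Path (a) adiabatic: W = P₁V₁(1 − (V₁/V₂)^(γ−1))/(γ−1) → W_a/(P₁V₁) = -0.8372.
Path (b) isobaric: W = P₁(V₂ − V₁) → W_b/(P₁V₁) = -0.5143.
W_a / W_b = -0.8372 / -0.5143 = 1.628.

W_a / W_b ≈ 1.63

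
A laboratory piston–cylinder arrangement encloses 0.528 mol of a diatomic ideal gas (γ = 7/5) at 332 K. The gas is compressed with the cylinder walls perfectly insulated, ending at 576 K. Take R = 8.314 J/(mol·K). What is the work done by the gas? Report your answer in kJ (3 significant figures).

Adiabatic ⇒ Q = 0, so W_by = −ΔU = nCᵥ(T₁ − T₂).
Cᵥ = 5R/2 = 20.79 J/(mol·K).
W = (0.528)(20.79)(332 − 576) = -2678 J.

W ≈ -2.68 kJ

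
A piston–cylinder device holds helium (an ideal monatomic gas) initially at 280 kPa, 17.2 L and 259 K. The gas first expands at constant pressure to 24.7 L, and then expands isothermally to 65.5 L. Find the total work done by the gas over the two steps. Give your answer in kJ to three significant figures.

W_total ≈ 8.84 kJ

Step 1 (isobaric): W = PΔV = (280 kPa)(24.7 − 17.2 L) = 2100 J.
After step 1: P = 280 kPa, V = 24.7 L, T = 371.9 K.
Step 2 (isothermal): W = P₁V₁ ln(V₂/V₁) = (6916) ln(65.5/24.7) = 6745 J.
W_total = 2100 + 6745 = 8845 J.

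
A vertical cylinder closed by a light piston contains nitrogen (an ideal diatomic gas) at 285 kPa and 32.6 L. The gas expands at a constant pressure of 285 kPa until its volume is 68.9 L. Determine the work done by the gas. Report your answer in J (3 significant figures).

Isobaric: W = P ΔV.
W = (285 kPa)(68.9 − 32.6 L) = (285)(36.3) = 10346 J.

W ≈ 10300 J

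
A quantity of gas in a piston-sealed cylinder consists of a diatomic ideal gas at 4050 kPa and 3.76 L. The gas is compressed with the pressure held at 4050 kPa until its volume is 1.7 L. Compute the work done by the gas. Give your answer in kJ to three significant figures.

Isobaric: W = P ΔV.
W = (4050 kPa)(1.7 − 3.76 L) = (4050)(-2.06) = -8343 J.

W ≈ -8.34 kJ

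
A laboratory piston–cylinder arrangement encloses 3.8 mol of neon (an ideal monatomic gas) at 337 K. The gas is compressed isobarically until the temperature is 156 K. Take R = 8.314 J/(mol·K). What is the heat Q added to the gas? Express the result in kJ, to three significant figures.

Q ≈ -14.3 kJ

Isobaric: W = nRΔT = (3.8)(8.314)(-181) = -5718 J.
ΔU = nCᵥΔT with Cᵥ = 3R/2: ΔU = (3.8)(12.47)(-181) = -8578 J.
Q = ΔU + W = -8578 − 5718 = -14296 J.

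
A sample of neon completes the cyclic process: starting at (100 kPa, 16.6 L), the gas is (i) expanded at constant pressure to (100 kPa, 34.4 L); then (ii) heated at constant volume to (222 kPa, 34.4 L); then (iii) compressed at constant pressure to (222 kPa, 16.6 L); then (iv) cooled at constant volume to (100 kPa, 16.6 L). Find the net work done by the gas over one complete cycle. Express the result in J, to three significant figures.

Constant-volume legs do no work.
W(i) = (100)(34.4 − 16.6) = 1780 J; W(iii) = (222)(16.6 − 34.4) = -3952 J.
W_net = 1780 − 3952 = -2172 J (the counter-clockwise enclosed area).

W_net ≈ -2170 J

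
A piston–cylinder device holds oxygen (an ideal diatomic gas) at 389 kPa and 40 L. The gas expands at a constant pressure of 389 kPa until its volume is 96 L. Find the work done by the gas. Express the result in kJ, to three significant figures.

Isobaric: W = P ΔV.
W = (389 kPa)(96 − 40 L) = (389)(56) = 21784 J.

W ≈ 21.8 kJ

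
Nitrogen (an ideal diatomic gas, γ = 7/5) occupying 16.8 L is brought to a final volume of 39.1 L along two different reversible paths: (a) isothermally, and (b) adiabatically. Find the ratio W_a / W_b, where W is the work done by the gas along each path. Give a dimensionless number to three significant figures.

Path (a) isothermal: W = P₁V₁ ln(V₂/V₁) → W_a/(P₁V₁) = 0.8447.
Path (b) adiabatic: W = P₁V₁(1 − (V₁/V₂)^(γ−1))/(γ−1) → W_b/(P₁V₁) = 0.7168.
W_a / W_b = 0.8447 / 0.7168 = 1.178.

W_a / W_b ≈ 1.18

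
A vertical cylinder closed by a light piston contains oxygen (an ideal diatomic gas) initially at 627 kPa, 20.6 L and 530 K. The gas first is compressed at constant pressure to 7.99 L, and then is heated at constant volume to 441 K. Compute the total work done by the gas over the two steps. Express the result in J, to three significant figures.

Step 1 (isobaric): W = PΔV = (627 kPa)(7.99 − 20.6 L) = -7906 J.
Step 2 (isochoric): W = 0 (constant volume).
W_total = -7906 + 0 = -7906 J.

W_total ≈ -7910 J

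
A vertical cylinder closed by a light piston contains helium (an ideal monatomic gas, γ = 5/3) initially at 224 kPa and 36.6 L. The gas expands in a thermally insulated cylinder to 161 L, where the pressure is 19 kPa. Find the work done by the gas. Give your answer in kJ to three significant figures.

W ≈ 7.71 kJ

Adiabatic: W = (P₁V₁ − P₂V₂)/(γ − 1) with γ = 5/3.
P₁V₁ = 8198 J, P₂V₂ = 3059 J.
W = (8198 − 3059) / 0.6667 = 7709 J.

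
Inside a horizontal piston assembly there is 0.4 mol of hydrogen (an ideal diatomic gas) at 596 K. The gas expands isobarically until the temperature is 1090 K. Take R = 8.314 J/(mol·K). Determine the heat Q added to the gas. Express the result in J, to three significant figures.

Isobaric: W = nRΔT = (0.4)(8.314)(494) = 1643 J.
ΔU = nCᵥΔT with Cᵥ = 5R/2: ΔU = (0.4)(20.79)(494) = 4107 J.
Q = ΔU + W = 4107 + 1643 = 5750 J.

Q ≈ 5750 J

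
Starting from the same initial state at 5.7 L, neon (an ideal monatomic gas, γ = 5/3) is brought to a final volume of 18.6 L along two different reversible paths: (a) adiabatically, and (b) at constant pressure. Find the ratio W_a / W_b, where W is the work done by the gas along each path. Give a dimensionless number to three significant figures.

W_a / W_b ≈ 0.362

Path (a) adiabatic: W = P₁V₁(1 − (V₁/V₂)^(γ−1))/(γ−1) → W_a/(P₁V₁) = 0.8182.
Path (b) isobaric: W = P₁(V₂ − V₁) → W_b/(P₁V₁) = 2.263.
W_a / W_b = 0.8182 / 2.263 = 0.3615.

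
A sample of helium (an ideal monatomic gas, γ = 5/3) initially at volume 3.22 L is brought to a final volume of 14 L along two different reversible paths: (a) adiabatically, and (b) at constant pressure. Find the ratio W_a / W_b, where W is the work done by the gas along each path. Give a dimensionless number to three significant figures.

Path (a) adiabatic: W = P₁V₁(1 − (V₁/V₂)^(γ−1))/(γ−1) → W_a/(P₁V₁) = 0.9369.
Path (b) isobaric: W = P₁(V₂ − V₁) → W_b/(P₁V₁) = 3.348.
W_a / W_b = 0.9369 / 3.348 = 0.2799.

W_a / W_b ≈ 0.280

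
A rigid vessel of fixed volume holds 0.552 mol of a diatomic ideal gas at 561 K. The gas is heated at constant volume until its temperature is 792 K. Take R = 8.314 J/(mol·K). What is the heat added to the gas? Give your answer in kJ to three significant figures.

Q ≈ 2.65 kJ

Constant volume ⇒ W = 0, so Q = ΔU = nCᵥΔT with Cᵥ = 5R/2 = 20.79 J/(mol·K).
ΔU = (0.552)(20.79)(792 − 561) = 2650 J.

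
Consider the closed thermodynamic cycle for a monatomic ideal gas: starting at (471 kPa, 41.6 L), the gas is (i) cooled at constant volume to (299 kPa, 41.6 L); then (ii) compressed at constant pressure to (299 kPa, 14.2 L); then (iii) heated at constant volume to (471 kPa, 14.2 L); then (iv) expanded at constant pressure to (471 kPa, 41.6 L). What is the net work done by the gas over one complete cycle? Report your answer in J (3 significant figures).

W_net ≈ 4710 J

Constant-volume legs do no work.
W(ii) = (299)(14.2 − 41.6) = -8193 J; W(iv) = (471)(41.6 − 14.2) = 12905 J.
W_net = -8193 + 12905 = 4713 J (the clockwise enclosed area).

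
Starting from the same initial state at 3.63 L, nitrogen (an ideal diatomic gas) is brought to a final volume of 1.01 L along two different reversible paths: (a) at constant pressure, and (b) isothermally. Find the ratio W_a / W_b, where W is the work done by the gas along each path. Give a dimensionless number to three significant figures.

Path (a) isobaric: W = P₁(V₂ − V₁) → W_a/(P₁V₁) = -0.7218.
Path (b) isothermal: W = P₁V₁ ln(V₂/V₁) → W_b/(P₁V₁) = -1.279.
W_a / W_b = -0.7218 / -1.279 = 0.5642.

W_a / W_b ≈ 0.564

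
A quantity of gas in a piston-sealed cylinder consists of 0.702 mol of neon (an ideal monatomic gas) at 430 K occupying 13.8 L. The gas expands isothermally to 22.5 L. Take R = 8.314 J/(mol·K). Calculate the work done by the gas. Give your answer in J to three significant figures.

Isothermal: W = nRT ln(V₂/V₁).
W = (0.702)(8.314)(430) × ln(22.5/13.8)
  = 2510 × 0.4888
W_by_gas = 1227 J.

W ≈ 1230 J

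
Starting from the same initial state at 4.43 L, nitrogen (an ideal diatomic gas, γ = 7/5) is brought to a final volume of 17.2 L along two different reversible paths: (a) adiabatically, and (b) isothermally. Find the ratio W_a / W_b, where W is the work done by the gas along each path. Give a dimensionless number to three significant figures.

W_a / W_b ≈ 0.772

Path (a) adiabatic: W = P₁V₁(1 − (V₁/V₂)^(γ−1))/(γ−1) → W_a/(P₁V₁) = 1.047.
Path (b) isothermal: W = P₁V₁ ln(V₂/V₁) → W_b/(P₁V₁) = 1.357.
W_a / W_b = 1.047 / 1.357 = 0.7718.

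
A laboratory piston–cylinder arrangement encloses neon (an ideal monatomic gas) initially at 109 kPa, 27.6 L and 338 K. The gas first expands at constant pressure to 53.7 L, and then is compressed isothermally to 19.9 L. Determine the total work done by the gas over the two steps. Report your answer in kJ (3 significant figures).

Step 1 (isobaric): W = PΔV = (109 kPa)(53.7 − 27.6 L) = 2845 J.
After step 1: P = 109 kPa, V = 53.7 L, T = 657.6 K.
Step 2 (isothermal): W = P₁V₁ ln(V₂/V₁) = (5853) ln(19.9/53.7) = -5811 J.
W_total = 2845 − 5811 = -2966 J.

W_total ≈ -2.97 kJ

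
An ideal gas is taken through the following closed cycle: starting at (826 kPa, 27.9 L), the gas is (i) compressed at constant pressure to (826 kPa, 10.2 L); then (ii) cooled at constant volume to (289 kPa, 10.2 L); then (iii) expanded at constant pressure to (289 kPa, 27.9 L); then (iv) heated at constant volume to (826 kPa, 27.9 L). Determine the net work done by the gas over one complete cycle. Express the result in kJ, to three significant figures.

W_net ≈ -9.50 kJ

Constant-volume legs do no work.
W(i) = (826)(10.2 − 27.9) = -14620 J; W(iii) = (289)(27.9 − 10.2) = 5115 J.
W_net = -14620 + 5115 = -9505 J (the counter-clockwise enclosed area).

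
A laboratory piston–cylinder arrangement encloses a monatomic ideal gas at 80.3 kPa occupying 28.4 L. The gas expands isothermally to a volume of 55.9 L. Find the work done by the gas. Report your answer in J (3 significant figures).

W ≈ 1540 J

Isothermal: W = nRT ln(V₂/V₁) = P₁V₁ ln(V₂/V₁).
P₁V₁ = (80.3 kPa)(28.4 L) = 2281 J.
W = 2281 × ln(55.9/28.4) = 2281 × 0.6772
W_by_gas = 1544 J.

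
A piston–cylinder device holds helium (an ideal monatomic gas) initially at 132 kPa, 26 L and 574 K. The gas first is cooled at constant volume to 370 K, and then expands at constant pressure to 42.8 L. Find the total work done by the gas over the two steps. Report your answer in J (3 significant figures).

Step 1 (isochoric): W = 0 (constant volume).
After step 1: P = 85.09 kPa (V unchanged).
Step 2 (isobaric): W = PΔV = (85.09 kPa)(42.8 − 26 L) = 1429 J.
W_total = 0 + 1429 = 1429 J.

W_total ≈ 1430 J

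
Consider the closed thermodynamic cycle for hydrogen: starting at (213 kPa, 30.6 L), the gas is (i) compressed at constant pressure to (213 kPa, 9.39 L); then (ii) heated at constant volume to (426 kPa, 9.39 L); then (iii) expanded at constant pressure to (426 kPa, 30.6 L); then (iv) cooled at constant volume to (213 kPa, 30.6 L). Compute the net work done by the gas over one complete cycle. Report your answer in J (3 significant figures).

W_net ≈ 4520 J

Constant-volume legs do no work.
W(i) = (213)(9.39 − 30.6) = -4518 J; W(iii) = (426)(30.6 − 9.39) = 9035 J.
W_net = -4518 + 9035 = 4518 J (the clockwise enclosed area).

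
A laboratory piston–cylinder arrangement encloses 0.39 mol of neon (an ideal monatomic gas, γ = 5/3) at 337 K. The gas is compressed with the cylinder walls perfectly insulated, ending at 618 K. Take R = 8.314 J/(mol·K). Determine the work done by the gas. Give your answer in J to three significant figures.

Adiabatic ⇒ Q = 0, so W_by = −ΔU = nCᵥ(T₁ − T₂).
Cᵥ = 3R/2 = 12.47 J/(mol·K).
W = (0.39)(12.47)(337 − 618) = -1367 J.

W ≈ -1370 J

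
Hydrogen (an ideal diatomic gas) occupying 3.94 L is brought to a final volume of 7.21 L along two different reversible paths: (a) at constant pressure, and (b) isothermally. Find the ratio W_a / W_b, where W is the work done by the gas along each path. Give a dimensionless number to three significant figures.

W_a / W_b ≈ 1.37

Path (a) isobaric: W = P₁(V₂ − V₁) → W_a/(P₁V₁) = 0.8299.
Path (b) isothermal: W = P₁V₁ ln(V₂/V₁) → W_b/(P₁V₁) = 0.6043.
W_a / W_b = 0.8299 / 0.6043 = 1.373.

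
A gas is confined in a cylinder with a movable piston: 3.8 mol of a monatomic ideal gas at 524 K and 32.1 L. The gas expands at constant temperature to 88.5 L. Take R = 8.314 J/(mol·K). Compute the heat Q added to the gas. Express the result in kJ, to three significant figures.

Isothermal ⇒ ΔU = 0, so Q = W = nRT ln(V₂/V₁).
Q = (3.8)(8.314)(524) ln(88.5/32.1) = 16555 × 1.014 = 16789 J.

Q ≈ 16.8 kJ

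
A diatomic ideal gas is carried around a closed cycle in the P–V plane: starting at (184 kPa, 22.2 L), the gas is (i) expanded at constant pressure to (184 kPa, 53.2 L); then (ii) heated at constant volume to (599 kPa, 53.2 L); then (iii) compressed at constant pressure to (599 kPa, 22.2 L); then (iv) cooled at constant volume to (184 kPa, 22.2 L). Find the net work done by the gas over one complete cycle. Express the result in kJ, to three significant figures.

Constant-volume legs do no work.
W(i) = (184)(53.2 − 22.2) = 5704 J; W(iii) = (599)(22.2 − 53.2) = -18569 J.
W_net = 5704 − 18569 = -12865 J (the counter-clockwise enclosed area).

W_net ≈ -12.9 kJ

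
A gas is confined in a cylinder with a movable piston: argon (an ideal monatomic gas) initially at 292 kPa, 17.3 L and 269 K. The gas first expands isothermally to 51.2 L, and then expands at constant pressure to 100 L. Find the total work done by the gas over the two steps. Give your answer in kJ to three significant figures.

W_total ≈ 10.3 kJ

Step 1 (isothermal): W = P₁V₁ ln(V₂/V₁) = (5052) ln(51.2/17.3) = 5481 J.
After step 1: P = 98.66 kPa, V = 51.2 L, T = 269 K.
Step 2 (isobaric): W = PΔV = (98.66 kPa)(100 − 51.2 L) = 4815 J.
W_total = 5481 + 4815 = 10296 J.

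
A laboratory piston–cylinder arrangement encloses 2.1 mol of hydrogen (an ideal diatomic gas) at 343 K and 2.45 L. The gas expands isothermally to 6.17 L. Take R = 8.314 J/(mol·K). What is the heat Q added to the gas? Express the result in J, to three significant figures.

Q ≈ 5530 J

Isothermal ⇒ ΔU = 0, so Q = W = nRT ln(V₂/V₁).
Q = (2.1)(8.314)(343) ln(6.17/2.45) = 5989 × 0.9236 = 5531 J.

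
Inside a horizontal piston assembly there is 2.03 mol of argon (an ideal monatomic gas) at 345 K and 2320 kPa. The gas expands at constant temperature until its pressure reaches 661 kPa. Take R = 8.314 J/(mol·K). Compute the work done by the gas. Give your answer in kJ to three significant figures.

W ≈ 7.31 kJ

Isothermal process: W = nRT ln(V₂/V₁) = nRT ln(P₁/P₂).
W = (2.03)(8.314)(345) × ln(2320/661)
  = 5823 × ln(3.51) = 5823 × 1.256
W_by_gas = 7311 J.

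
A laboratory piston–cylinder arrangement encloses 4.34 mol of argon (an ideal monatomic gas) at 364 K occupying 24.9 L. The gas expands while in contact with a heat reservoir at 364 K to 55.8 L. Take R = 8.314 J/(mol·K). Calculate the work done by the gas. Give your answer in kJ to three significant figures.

W ≈ 10.6 kJ

Isothermal: W = nRT ln(V₂/V₁).
W = (4.34)(8.314)(364) × ln(55.8/24.9)
  = 13134 × 0.8069
W_by_gas = 10598 J.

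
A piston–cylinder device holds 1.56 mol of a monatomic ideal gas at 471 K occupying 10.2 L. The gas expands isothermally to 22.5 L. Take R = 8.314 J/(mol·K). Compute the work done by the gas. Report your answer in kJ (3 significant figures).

Isothermal: W = nRT ln(V₂/V₁).
W = (1.56)(8.314)(471) × ln(22.5/10.2)
  = 6109 × 0.7911
W_by_gas = 4833 J.

W ≈ 4.83 kJ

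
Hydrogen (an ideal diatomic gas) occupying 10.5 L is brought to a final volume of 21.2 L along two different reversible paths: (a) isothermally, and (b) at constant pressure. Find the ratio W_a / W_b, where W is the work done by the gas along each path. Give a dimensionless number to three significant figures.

W_a / W_b ≈ 0.689

Path (a) isothermal: W = P₁V₁ ln(V₂/V₁) → W_a/(P₁V₁) = 0.7026.
Path (b) isobaric: W = P₁(V₂ − V₁) → W_b/(P₁V₁) = 1.019.
W_a / W_b = 0.7026 / 1.019 = 0.6895.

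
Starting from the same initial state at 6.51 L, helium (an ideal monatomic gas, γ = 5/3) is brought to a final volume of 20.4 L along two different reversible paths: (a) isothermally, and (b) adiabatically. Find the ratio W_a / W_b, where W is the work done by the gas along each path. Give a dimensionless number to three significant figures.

W_a / W_b ≈ 1.43

Path (a) isothermal: W = P₁V₁ ln(V₂/V₁) → W_a/(P₁V₁) = 1.142.
Path (b) adiabatic: W = P₁V₁(1 − (V₁/V₂)^(γ−1))/(γ−1) → W_b/(P₁V₁) = 0.7995.
W_a / W_b = 1.142 / 0.7995 = 1.429.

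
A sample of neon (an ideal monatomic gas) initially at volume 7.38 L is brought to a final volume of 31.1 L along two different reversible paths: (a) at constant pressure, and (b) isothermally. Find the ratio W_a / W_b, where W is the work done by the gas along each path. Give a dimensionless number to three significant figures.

W_a / W_b ≈ 2.23

Path (a) isobaric: W = P₁(V₂ − V₁) → W_a/(P₁V₁) = 3.214.
Path (b) isothermal: W = P₁V₁ ln(V₂/V₁) → W_b/(P₁V₁) = 1.438.
W_a / W_b = 3.214 / 1.438 = 2.234.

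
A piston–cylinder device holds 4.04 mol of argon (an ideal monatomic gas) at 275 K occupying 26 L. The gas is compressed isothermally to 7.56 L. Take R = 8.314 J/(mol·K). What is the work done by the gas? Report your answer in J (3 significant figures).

Isothermal: W = nRT ln(V₂/V₁).
W = (4.04)(8.314)(275) × ln(7.56/26)
  = 9237 × -1.235
W_by_gas = -11410 J.

W ≈ -11400 J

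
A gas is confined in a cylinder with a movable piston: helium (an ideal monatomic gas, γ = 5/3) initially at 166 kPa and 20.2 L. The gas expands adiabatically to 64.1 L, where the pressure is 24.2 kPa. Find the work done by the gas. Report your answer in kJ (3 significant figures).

W ≈ 2.70 kJ

Adiabatic: W = (P₁V₁ − P₂V₂)/(γ − 1) with γ = 5/3.
P₁V₁ = 3353 J, P₂V₂ = 1551 J.
W = (3353 − 1551) / 0.6667 = 2703 J.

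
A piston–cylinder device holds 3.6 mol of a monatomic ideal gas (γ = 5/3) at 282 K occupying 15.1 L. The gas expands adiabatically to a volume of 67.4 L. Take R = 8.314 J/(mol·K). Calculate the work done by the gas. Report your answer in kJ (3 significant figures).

W ≈ 7.99 kJ

Adiabatic: TV^(γ−1) = const with γ = 5/3.
T₂ = T₁ (V₁/V₂)^(γ−1) = 282 × (15.1/67.4)^0.667 = 282 × 0.3689 = 104 K.
W_by = nCᵥ(T₁ − T₂) = (3.6)(12.47)(282 − 104) = 7990 J.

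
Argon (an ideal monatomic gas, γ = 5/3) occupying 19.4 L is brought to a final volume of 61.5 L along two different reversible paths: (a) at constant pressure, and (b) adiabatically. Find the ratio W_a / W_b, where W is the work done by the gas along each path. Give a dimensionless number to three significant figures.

W_a / W_b ≈ 2.70

Path (a) isobaric: W = P₁(V₂ − V₁) → W_a/(P₁V₁) = 2.17.
Path (b) adiabatic: W = P₁V₁(1 − (V₁/V₂)^(γ−1))/(γ−1) → W_b/(P₁V₁) = 0.8049.
W_a / W_b = 2.17 / 0.8049 = 2.696.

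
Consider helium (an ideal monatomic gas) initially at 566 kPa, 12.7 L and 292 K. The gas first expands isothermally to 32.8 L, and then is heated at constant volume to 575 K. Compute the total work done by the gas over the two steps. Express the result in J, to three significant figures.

W_total ≈ 6820 J

Step 1 (isothermal): W = P₁V₁ ln(V₂/V₁) = (7188) ln(32.8/12.7) = 6820 J.
Step 2 (isochoric): W = 0 (constant volume).
W_total = 6820 + 0 = 6820 J.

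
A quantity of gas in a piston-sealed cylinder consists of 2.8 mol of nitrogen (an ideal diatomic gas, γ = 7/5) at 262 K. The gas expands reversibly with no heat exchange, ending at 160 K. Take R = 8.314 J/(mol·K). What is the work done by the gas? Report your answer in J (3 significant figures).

W ≈ 5940 J

Adiabatic ⇒ Q = 0, so W_by = −ΔU = nCᵥ(T₁ − T₂).
Cᵥ = 5R/2 = 20.79 J/(mol·K).
W = (2.8)(20.79)(262 − 160) = 5936 J.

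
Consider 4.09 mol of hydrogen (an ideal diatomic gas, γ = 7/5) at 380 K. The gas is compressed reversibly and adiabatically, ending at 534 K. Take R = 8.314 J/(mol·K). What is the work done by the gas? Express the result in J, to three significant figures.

Adiabatic ⇒ Q = 0, so W_by = −ΔU = nCᵥ(T₁ − T₂).
Cᵥ = 5R/2 = 20.79 J/(mol·K).
W = (4.09)(20.79)(380 − 534) = -13092 J.

W ≈ -13100 J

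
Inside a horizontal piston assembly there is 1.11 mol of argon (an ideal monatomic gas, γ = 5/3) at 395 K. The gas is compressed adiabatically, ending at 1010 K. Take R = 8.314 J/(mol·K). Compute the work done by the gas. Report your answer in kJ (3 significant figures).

Adiabatic ⇒ Q = 0, so W_by = −ΔU = nCᵥ(T₁ − T₂).
Cᵥ = 3R/2 = 12.47 J/(mol·K).
W = (1.11)(12.47)(395 − 1010) = -8513 J.

W ≈ -8.51 kJ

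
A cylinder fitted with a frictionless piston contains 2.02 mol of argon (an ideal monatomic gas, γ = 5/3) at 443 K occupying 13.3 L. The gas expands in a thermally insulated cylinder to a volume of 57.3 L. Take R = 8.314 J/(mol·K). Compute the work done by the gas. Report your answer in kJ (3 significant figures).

Adiabatic: TV^(γ−1) = const with γ = 5/3.
T₂ = T₁ (V₁/V₂)^(γ−1) = 443 × (13.3/57.3)^0.667 = 443 × 0.3777 = 167.3 K.
W_by = nCᵥ(T₁ − T₂) = (2.02)(12.47)(443 − 167.3) = 6945 J.

W ≈ 6.94 kJ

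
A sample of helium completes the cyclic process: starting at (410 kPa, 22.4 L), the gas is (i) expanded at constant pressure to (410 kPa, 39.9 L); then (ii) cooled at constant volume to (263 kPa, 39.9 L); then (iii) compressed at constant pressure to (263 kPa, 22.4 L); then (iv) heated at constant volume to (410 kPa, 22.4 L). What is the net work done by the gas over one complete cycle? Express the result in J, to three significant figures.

Constant-volume legs do no work.
W(i) = (410)(39.9 − 22.4) = 7175 J; W(iii) = (263)(22.4 − 39.9) = -4602 J.
W_net = 7175 − 4602 = 2572 J (the clockwise enclosed area).

W_net ≈ 2570 J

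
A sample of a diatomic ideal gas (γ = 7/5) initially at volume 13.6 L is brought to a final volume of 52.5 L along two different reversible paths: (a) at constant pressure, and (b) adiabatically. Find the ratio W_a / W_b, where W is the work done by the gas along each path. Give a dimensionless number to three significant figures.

W_a / W_b ≈ 2.74

Path (a) isobaric: W = P₁(V₂ − V₁) → W_a/(P₁V₁) = 2.86.
Path (b) adiabatic: W = P₁V₁(1 − (V₁/V₂)^(γ−1))/(γ−1) → W_b/(P₁V₁) = 1.044.
W_a / W_b = 2.86 / 1.044 = 2.741.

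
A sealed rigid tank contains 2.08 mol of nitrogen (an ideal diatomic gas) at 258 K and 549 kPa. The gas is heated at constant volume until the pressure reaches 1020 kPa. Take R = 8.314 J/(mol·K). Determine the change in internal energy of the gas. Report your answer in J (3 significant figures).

ΔU ≈ 9570 J

Constant volume ⇒ W = 0, so Q = ΔU = nCᵥΔT with Cᵥ = 5R/2 = 20.79 J/(mol·K).
At constant V, T₂/T₁ = P₂/P₁ ⇒ ΔT = T₁(P₂/P₁ − 1) = 258·(1020/549 − 1) = 221.3 K.
ΔU = (2.08)(20.79)(221.3) = 9569 J.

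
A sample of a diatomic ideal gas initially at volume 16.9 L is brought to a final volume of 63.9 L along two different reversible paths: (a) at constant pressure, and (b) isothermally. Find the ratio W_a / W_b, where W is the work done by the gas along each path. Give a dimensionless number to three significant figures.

W_a / W_b ≈ 2.09

Path (a) isobaric: W = P₁(V₂ − V₁) → W_a/(P₁V₁) = 2.781.
Path (b) isothermal: W = P₁V₁ ln(V₂/V₁) → W_b/(P₁V₁) = 1.33.
W_a / W_b = 2.781 / 1.33 = 2.091.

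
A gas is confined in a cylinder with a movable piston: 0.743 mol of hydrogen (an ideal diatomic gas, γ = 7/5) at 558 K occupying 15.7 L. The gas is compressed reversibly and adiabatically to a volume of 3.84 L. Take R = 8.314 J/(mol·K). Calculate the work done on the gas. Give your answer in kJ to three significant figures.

Adiabatic: TV^(γ−1) = const with γ = 7/5.
T₂ = T₁ (V₁/V₂)^(γ−1) = 558 × (15.7/3.84)^0.4 = 558 × 1.756 = 980.1 K.
W_by = nCᵥ(T₁ − T₂) = (0.743)(20.79)(558 − 980.1) = -6518 J.
Work on gas = −W_by = 6518 J.

W ≈ 6.52 kJ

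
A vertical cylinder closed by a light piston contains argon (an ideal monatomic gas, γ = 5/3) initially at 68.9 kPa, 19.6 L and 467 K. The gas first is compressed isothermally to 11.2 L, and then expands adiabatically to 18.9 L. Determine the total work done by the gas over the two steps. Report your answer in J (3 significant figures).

W_total ≈ -159 J

Step 1 (isothermal): W = P₁V₁ ln(V₂/V₁) = (1350) ln(11.2/19.6) = -755.7 J.
After step 1: P = 120.6 kPa, V = 11.2 L, T = 467 K.
Step 2 (adiabatic): W = (P₁V₁ − P₂V₂)/(γ−1) = (1350 − 952.8)/0.667 = 596.5 J.
W_total = -755.7 + 596.5 = -159.2 J.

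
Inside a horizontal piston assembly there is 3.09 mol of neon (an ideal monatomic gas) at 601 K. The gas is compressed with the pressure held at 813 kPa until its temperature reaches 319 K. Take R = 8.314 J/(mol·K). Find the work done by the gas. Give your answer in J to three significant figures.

W ≈ -7240 J

Isobaric: W = P ΔV = nR ΔT.
W = (3.09)(8.314)(319 − 601) = -7245 J.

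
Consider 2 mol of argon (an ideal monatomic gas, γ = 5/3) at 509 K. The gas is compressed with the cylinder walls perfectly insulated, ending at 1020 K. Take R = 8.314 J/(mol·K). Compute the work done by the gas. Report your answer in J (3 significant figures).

Adiabatic ⇒ Q = 0, so W_by = −ΔU = nCᵥ(T₁ − T₂).
Cᵥ = 3R/2 = 12.47 J/(mol·K).
W = (2)(12.47)(509 − 1020) = -12745 J.

W ≈ -12700 J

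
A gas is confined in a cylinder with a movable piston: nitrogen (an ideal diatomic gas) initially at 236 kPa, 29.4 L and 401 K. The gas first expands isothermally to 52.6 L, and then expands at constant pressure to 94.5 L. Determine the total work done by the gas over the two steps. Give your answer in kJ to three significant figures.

Step 1 (isothermal): W = P₁V₁ ln(V₂/V₁) = (6938) ln(52.6/29.4) = 4036 J.
After step 1: P = 131.9 kPa, V = 52.6 L, T = 401 K.
Step 2 (isobaric): W = PΔV = (131.9 kPa)(94.5 − 52.6 L) = 5527 J.
W_total = 4036 + 5527 = 9563 J.

W_total ≈ 9.56 kJ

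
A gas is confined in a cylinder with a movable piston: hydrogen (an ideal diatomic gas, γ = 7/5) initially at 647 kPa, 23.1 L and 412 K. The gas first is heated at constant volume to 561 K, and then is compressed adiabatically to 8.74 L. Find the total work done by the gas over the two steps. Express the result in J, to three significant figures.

Step 1 (isochoric): W = 0 (constant volume).
After step 1: P = 881 kPa (V unchanged).
Step 2 (adiabatic): W = (P₁V₁ − P₂V₂)/(γ−1) = (20351 − 30021)/0.4 = -24175 J.
W_total = 0 − 24175 = -24175 J.

W_total ≈ -24200 J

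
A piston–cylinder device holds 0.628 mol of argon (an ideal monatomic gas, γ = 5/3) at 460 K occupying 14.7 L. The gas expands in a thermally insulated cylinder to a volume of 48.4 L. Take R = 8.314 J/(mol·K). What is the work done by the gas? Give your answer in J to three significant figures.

W ≈ 1970 J

Adiabatic: TV^(γ−1) = const with γ = 5/3.
T₂ = T₁ (V₁/V₂)^(γ−1) = 460 × (14.7/48.4)^0.667 = 460 × 0.4518 = 207.8 K.
W_by = nCᵥ(T₁ − T₂) = (0.628)(12.47)(460 − 207.8) = 1975 J.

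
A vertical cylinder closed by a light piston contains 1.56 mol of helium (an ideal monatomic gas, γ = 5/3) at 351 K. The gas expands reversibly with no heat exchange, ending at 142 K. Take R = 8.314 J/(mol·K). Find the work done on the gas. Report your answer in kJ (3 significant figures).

Adiabatic ⇒ Q = 0, so W_by = −ΔU = nCᵥ(T₁ − T₂).
Cᵥ = 3R/2 = 12.47 J/(mol·K).
W = (1.56)(12.47)(351 − 142) = 4066 J.
Work on gas = −W_by = -4066 J.

W ≈ -4.07 kJ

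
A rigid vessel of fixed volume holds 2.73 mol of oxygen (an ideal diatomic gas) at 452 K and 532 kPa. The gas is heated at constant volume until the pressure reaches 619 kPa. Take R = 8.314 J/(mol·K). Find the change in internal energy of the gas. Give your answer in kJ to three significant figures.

ΔU ≈ 4.19 kJ

Constant volume ⇒ W = 0, so Q = ΔU = nCᵥΔT with Cᵥ = 5R/2 = 20.79 J/(mol·K).
At constant V, T₂/T₁ = P₂/P₁ ⇒ ΔT = T₁(P₂/P₁ − 1) = 452·(619/532 − 1) = 73.92 K.
ΔU = (2.73)(20.79)(73.92) = 4194 J.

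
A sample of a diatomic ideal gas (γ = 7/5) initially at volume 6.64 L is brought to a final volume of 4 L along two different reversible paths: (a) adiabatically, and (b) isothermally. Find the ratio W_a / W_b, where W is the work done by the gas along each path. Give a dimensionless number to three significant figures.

W_a / W_b ≈ 1.11

Path (a) adiabatic: W = P₁V₁(1 − (V₁/V₂)^(γ−1))/(γ−1) → W_a/(P₁V₁) = -0.5618.
Path (b) isothermal: W = P₁V₁ ln(V₂/V₁) → W_b/(P₁V₁) = -0.5068.
W_a / W_b = -0.5618 / -0.5068 = 1.109.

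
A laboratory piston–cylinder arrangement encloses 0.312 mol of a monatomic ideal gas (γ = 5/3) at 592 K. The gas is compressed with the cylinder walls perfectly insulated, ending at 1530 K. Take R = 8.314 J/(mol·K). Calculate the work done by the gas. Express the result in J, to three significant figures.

Adiabatic ⇒ Q = 0, so W_by = −ΔU = nCᵥ(T₁ − T₂).
Cᵥ = 3R/2 = 12.47 J/(mol·K).
W = (0.312)(12.47)(592 − 1530) = -3650 J.

W ≈ -3650 J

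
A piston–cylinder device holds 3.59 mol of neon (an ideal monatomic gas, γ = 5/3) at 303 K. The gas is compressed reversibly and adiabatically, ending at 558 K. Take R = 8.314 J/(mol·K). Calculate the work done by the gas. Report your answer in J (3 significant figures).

W ≈ -11400 J

Adiabatic ⇒ Q = 0, so W_by = −ΔU = nCᵥ(T₁ − T₂).
Cᵥ = 3R/2 = 12.47 J/(mol·K).
W = (3.59)(12.47)(303 − 558) = -11417 J.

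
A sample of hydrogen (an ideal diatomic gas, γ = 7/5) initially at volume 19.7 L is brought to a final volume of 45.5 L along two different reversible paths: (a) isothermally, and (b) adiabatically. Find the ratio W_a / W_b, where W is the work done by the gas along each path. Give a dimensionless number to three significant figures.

W_a / W_b ≈ 1.18

Path (a) isothermal: W = P₁V₁ ln(V₂/V₁) → W_a/(P₁V₁) = 0.8371.
Path (b) adiabatic: W = P₁V₁(1 − (V₁/V₂)^(γ−1))/(γ−1) → W_b/(P₁V₁) = 0.7114.
W_a / W_b = 0.8371 / 0.7114 = 1.177.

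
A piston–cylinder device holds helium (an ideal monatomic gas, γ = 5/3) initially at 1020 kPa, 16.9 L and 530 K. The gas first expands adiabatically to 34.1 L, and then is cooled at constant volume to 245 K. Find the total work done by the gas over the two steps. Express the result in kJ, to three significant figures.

W_total ≈ 9.66 kJ

Step 1 (adiabatic): W = (P₁V₁ − P₂V₂)/(γ−1) = (17238 − 10795)/0.667 = 9664 J.
Step 2 (isochoric): W = 0 (constant volume).
W_total = 9664 + 0 = 9664 J.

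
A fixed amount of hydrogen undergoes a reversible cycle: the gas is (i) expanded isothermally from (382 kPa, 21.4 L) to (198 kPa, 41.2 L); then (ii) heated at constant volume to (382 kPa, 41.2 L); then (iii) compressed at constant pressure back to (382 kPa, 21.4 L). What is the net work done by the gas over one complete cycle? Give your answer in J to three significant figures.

Leg (i): W = PᵢVᵢ ln(V_f/Vᵢ) = (8175) ln(41.2/21.4) = 5355 J.
Leg (ii): W = 0.
Leg (iii): W = PΔV = (382)(21.4 − 41.2) = -7564 J.
W_net = 5355 − 7564 = -2209 J.

W_net ≈ -2210 J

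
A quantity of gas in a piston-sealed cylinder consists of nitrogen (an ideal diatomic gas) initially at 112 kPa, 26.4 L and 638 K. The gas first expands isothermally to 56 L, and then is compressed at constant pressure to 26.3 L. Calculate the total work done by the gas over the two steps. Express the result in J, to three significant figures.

W_total ≈ 655 J

Step 1 (isothermal): W = P₁V₁ ln(V₂/V₁) = (2957) ln(56/26.4) = 2223 J.
After step 1: P = 52.8 kPa, V = 56 L, T = 638 K.
Step 2 (isobaric): W = PΔV = (52.8 kPa)(26.3 − 56 L) = -1568 J.
W_total = 2223 − 1568 = 655.3 J.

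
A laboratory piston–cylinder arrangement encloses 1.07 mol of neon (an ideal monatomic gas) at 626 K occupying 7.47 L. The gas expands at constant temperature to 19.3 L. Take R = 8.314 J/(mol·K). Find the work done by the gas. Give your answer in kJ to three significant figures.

Isothermal: W = nRT ln(V₂/V₁).
W = (1.07)(8.314)(626) × ln(19.3/7.47)
  = 5569 × 0.9492
W_by_gas = 5286 J.

W ≈ 5.29 kJ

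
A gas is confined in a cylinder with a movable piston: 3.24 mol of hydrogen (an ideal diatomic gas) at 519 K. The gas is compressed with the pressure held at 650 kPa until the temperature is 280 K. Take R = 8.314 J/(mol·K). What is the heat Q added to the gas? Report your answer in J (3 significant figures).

Isobaric: W = nRΔT = (3.24)(8.314)(-239) = -6438 J.
ΔU = nCᵥΔT with Cᵥ = 5R/2: ΔU = (3.24)(20.79)(-239) = -16095 J.
Q = ΔU + W = -16095 − 6438 = -22533 J.

Q ≈ -22500 J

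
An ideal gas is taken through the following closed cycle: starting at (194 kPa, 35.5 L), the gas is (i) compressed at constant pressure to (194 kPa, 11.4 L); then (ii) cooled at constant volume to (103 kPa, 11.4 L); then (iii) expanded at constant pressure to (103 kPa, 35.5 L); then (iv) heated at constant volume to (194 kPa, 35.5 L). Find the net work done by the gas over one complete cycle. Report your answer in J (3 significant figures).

Constant-volume legs do no work.
W(i) = (194)(11.4 − 35.5) = -4675 J; W(iii) = (103)(35.5 − 11.4) = 2482 J.
W_net = -4675 + 2482 = -2193 J (the counter-clockwise enclosed area).

W_net ≈ -2190 J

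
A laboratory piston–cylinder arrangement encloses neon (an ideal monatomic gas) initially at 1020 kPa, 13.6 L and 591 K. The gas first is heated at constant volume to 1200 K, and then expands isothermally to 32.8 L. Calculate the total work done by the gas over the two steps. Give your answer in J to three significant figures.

Step 1 (isochoric): W = 0 (constant volume).
After step 1: P = 2071 kPa (V unchanged).
Step 2 (isothermal): W = P₁V₁ ln(V₂/V₁) = (28166) ln(32.8/13.6) = 24797 J.
W_total = 0 + 24797 = 24797 J.

W_total ≈ 24800 J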